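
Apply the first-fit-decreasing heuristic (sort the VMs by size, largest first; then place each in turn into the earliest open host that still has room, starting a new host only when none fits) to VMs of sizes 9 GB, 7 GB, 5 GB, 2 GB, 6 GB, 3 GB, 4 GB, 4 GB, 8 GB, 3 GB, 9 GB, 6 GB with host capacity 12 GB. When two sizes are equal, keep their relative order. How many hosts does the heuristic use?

Sorted descending: 9, 9, 8, 7, 6, 6, 5, 4, 4, 3, 3, 2.
  9 → host 1 (new)  [load 9/12]
  9 → host 2 (new)  [load 9/12]
  8 → host 3 (new)  [load 8/12]
  7 → host 4 (new)  [load 7/12]
  6 → host 5 (new)  [load 6/12]
  6 → host 5  [load 12/12]
  5 → host 4  [load 12/12]
  4 → host 3  [load 12/12]
  4 → host 6 (new)  [load 4/12]
  3 → host 1  [load 12/12]
  3 → host 2  [load 12/12]
  2 → host 6  [load 6/12]
6 hosts opened.

6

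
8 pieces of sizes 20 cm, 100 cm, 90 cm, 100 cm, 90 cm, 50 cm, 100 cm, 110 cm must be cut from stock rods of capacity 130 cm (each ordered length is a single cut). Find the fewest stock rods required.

7

Total = 110 + 100 + 100 + 100 + 90 + 90 + 50 + 20 = 660 cm.
Lower bound: ⌈660/130⌉ = 6 stock rods.
A packing using 7 stock rods:
  stock rod 1: 110 + 20 = 130
  stock rod 2: 100 = 100
  stock rod 3: 100 = 100
  stock rod 4: 100 = 100
  stock rod 5: 90 = 90
  stock rod 6: 90 = 90
  stock rod 7: 50 = 50
No arrangement into 6 stock rods stays within capacity, so 7 is optimal.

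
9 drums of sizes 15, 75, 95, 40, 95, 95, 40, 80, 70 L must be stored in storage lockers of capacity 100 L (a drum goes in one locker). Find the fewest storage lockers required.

Total = 95 + 95 + 95 + 80 + 75 + 70 + 40 + 40 + 15 = 605 L.
Lower bound: ⌈605/100⌉ = 7 storage lockers.
A packing using 7 storage lockers:
  locker 1: 95 = 95
  locker 2: 95 = 95
  locker 3: 95 = 95
  locker 4: 80 + 15 = 95
  locker 5: 75 = 75
  locker 6: 70 = 70
  locker 7: 40 + 40 = 80
This matches the lower bound, so 7 is optimal.

7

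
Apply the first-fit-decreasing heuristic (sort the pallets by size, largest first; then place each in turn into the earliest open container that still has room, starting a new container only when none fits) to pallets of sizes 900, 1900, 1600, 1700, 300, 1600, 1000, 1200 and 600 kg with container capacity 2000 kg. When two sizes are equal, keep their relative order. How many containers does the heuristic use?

Sorted descending: 1900, 1700, 1600, 1600, 1200, 1000, 900, 600, 300.
  1900 → container 1 (new)  [load 1900/2000]
  1700 → container 2 (new)  [load 1700/2000]
  1600 → container 3 (new)  [load 1600/2000]
  1600 → container 4 (new)  [load 1600/2000]
  1200 → container 5 (new)  [load 1200/2000]
  1000 → container 6 (new)  [load 1000/2000]
  900 → container 6  [load 1900/2000]
  600 → container 5  [load 1800/2000]
  300 → container 2  [load 2000/2000]
6 containers opened.

6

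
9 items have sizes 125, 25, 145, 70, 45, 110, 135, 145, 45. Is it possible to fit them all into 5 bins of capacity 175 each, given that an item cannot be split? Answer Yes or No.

Total = 845; ⌈845/175⌉ = 5.
The bound of 5 does not rule out 5, but exhaustive search shows no assignment into 5 bins of capacity 175 exists — the minimum is 6.

No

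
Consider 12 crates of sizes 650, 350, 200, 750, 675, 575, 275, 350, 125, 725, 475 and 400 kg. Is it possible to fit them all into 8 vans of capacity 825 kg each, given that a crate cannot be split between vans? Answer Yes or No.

Yes

A valid assignment using 8 vans:
  van 1: 750 = 750
  van 2: 725 = 725
  van 3: 675 + 125 = 800
  van 4: 650 = 650
  van 5: 575 + 200 = 775
  van 6: 475 + 350 = 825
  van 7: 400 + 350 = 750
  van 8: 275 = 275
Every load is within 825 kg, so 8 vans suffice.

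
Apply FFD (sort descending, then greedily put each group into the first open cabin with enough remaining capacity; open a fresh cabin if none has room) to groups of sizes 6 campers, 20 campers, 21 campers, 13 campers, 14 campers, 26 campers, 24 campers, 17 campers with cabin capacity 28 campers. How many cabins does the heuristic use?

6

Sorted descending: 26, 24, 21, 20, 17, 14, 13, 6.
  26 → cabin 1 (new)  [load 26/28]
  24 → cabin 2 (new)  [load 24/28]
  21 → cabin 3 (new)  [load 21/28]
  20 → cabin 4 (new)  [load 20/28]
  17 → cabin 5 (new)  [load 17/28]
  14 → cabin 6 (new)  [load 14/28]
  13 → cabin 6  [load 27/28]
  6 → cabin 3  [load 27/28]
6 cabins opened.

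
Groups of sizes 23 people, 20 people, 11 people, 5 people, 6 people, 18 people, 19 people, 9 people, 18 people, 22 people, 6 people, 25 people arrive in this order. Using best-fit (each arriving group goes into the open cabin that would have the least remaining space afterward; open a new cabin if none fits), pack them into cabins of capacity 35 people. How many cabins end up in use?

7

  23 → cabin 1 (new)  [load 23/35]
  20 → cabin 2 (new)  [load 20/35]
  11 → cabin 1  [load 34/35]
  5 → cabin 2  [load 25/35]
  6 → cabin 2  [load 31/35]
  18 → cabin 3 (new)  [load 18/35]
  19 → cabin 4 (new)  [load 19/35]
  9 → cabin 4  [load 28/35]
  18 → cabin 5 (new)  [load 18/35]
  22 → cabin 6 (new)  [load 22/35]
  6 → cabin 4  [load 34/35]
  25 → cabin 7 (new)  [load 25/35]
7 cabins opened.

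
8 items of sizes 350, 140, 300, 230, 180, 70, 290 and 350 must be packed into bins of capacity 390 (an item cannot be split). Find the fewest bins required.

6

Total = 350 + 350 + 300 + 290 + 230 + 180 + 140 + 70 = 1910.
Lower bound: ⌈1910/390⌉ = 5 bins.
A packing using 6 bins:
  bin 1: 350 = 350
  bin 2: 350 = 350
  bin 3: 300 + 70 = 370
  bin 4: 290 = 290
  bin 5: 230 + 140 = 370
  bin 6: 180 = 180
No arrangement into 5 bins stays within capacity, so 6 is optimal.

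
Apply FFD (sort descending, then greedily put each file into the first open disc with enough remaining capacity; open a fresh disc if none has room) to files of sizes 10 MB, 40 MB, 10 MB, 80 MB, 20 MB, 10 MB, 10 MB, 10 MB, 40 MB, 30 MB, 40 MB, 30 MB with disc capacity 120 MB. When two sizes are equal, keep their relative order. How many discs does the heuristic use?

Sorted descending: 80, 40, 40, 40, 30, 30, 20, 10, 10, 10, 10, 10.
  80 → disc 1 (new)  [load 80/120]
  40 → disc 1  [load 120/120]
  40 → disc 2 (new)  [load 40/120]
  40 → disc 2  [load 80/120]
  30 → disc 2  [load 110/120]
  30 → disc 3 (new)  [load 30/120]
  20 → disc 3  [load 50/120]
  10 → disc 2  [load 120/120]
  10 → disc 3  [load 60/120]
  10 → disc 3  [load 70/120]
  10 → disc 3  [load 80/120]
  10 → disc 3  [load 90/120]
3 discs opened.

3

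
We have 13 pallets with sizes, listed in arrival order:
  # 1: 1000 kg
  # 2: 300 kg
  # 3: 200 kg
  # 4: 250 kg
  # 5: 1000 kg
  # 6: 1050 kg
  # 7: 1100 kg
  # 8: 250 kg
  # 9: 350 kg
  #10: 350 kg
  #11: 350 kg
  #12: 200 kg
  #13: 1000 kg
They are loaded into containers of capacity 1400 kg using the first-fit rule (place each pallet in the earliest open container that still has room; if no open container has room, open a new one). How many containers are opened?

6

  1000 → container 1 (new)  [load 1000/1400]
  300 → container 1  [load 1300/1400]
  200 → container 2 (new)  [load 200/1400]
  250 → container 2  [load 450/1400]
  1000 → container 3 (new)  [load 1000/1400]
  1050 → container 4 (new)  [load 1050/1400]
  1100 → container 5 (new)  [load 1100/1400]
  250 → container 2  [load 700/1400]
  350 → container 2  [load 1050/1400]
  350 → container 2  [load 1400/1400]
  350 → container 3  [load 1350/1400]
  200 → container 4  [load 1250/1400]
  1000 → container 6 (new)  [load 1000/1400]
6 containers opened.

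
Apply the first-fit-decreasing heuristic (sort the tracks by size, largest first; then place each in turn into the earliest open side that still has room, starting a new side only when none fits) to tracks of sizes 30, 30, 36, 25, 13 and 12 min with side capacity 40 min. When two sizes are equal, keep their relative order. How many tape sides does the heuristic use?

Sorted descending: 36, 30, 30, 25, 13, 12.
  36 → side 1 (new)  [load 36/40]
  30 → side 2 (new)  [load 30/40]
  30 → side 3 (new)  [load 30/40]
  25 → side 4 (new)  [load 25/40]
  13 → side 4  [load 38/40]
  12 → side 5 (new)  [load 12/40]
5 tape sides opened.

5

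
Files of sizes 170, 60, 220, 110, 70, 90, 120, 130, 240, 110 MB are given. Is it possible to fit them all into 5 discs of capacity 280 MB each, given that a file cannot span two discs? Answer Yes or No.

A valid assignment using 5 discs:
  disc 1: 240 = 240
  disc 2: 220 + 60 = 280
  disc 3: 170 + 110 = 280
  disc 4: 130 + 120 = 250
  disc 5: 110 + 90 + 70 = 270
Every load is within 280 MB, so 5 discs suffice.

Yes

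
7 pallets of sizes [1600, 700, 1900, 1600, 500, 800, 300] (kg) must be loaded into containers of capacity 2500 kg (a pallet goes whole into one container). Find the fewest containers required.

Total = 1900 + 1600 + 1600 + 800 + 700 + 500 + 300 = 7400 kg.
Lower bound: ⌈7400/2500⌉ = 3 containers.
A packing using 4 containers:
  container 1: 1900 + 500 = 2400
  container 2: 1600 + 800 = 2400
  container 3: 1600 + 700 = 2300
  container 4: 300 = 300
No arrangement into 3 containers stays within capacity, so 4 is optimal.

4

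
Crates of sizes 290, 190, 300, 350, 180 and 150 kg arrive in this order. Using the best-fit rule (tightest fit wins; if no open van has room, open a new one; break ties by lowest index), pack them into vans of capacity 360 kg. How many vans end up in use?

  290 → van 1 (new)  [load 290/360]
  190 → van 2 (new)  [load 190/360]
  300 → van 3 (new)  [load 300/360]
  350 → van 4 (new)  [load 350/360]
  180 → van 5 (new)  [load 180/360]
  150 → van 2  [load 340/360]
5 vans opened.

5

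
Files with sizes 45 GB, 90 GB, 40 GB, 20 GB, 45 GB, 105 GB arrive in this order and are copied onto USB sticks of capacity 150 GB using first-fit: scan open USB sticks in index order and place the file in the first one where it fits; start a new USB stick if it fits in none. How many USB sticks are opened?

  45 → USB stick 1 (new)  [load 45/150]
  90 → USB stick 1  [load 135/150]
  40 → USB stick 2 (new)  [load 40/150]
  20 → USB stick 2  [load 60/150]
  45 → USB stick 2  [load 105/150]
  105 → USB stick 3 (new)  [load 105/150]
3 USB sticks opened.

3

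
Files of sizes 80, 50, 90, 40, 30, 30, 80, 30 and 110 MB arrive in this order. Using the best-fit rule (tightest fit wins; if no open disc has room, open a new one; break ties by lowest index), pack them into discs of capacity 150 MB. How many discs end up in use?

4

  80 → disc 1 (new)  [load 80/150]
  50 → disc 1  [load 130/150]
  90 → disc 2 (new)  [load 90/150]
  40 → disc 2  [load 130/150]
  30 → disc 3 (new)  [load 30/150]
  30 → disc 3  [load 60/150]
  80 → disc 3  [load 140/150]
  30 → disc 4 (new)  [load 30/150]
  110 → disc 4  [load 140/150]
4 discs opened.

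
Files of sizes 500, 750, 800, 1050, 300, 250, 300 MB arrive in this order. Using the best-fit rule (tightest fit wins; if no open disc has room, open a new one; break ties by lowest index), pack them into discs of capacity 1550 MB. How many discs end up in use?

3

  500 → disc 1 (new)  [load 500/1550]
  750 → disc 1  [load 1250/1550]
  800 → disc 2 (new)  [load 800/1550]
  1050 → disc 3 (new)  [load 1050/1550]
  300 → disc 1  [load 1550/1550]
  250 → disc 3  [load 1300/1550]
  300 → disc 2  [load 1100/1550]
3 discs opened.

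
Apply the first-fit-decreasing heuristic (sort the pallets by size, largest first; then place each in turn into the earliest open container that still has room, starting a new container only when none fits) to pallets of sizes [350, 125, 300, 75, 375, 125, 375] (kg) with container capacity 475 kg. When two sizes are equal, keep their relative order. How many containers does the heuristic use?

4

Sorted descending: 375, 375, 350, 300, 125, 125, 75.
  375 → container 1 (new)  [load 375/475]
  375 → container 2 (new)  [load 375/475]
  350 → container 3 (new)  [load 350/475]
  300 → container 4 (new)  [load 300/475]
  125 → container 3  [load 475/475]
  125 → container 4  [load 425/475]
  75 → container 1  [load 450/475]
4 containers opened.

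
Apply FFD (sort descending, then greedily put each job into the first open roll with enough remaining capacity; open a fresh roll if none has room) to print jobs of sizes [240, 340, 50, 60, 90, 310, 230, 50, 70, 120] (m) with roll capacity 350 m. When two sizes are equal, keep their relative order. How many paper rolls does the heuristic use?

5

Sorted descending: 340, 310, 240, 230, 120, 90, 70, 60, 50, 50.
  340 → roll 1 (new)  [load 340/350]
  310 → roll 2 (new)  [load 310/350]
  240 → roll 3 (new)  [load 240/350]
  230 → roll 4 (new)  [load 230/350]
  120 → roll 4  [load 350/350]
  90 → roll 3  [load 330/350]
  70 → roll 5 (new)  [load 70/350]
  60 → roll 5  [load 130/350]
  50 → roll 5  [load 180/350]
  50 → roll 5  [load 230/350]
5 paper rolls opened.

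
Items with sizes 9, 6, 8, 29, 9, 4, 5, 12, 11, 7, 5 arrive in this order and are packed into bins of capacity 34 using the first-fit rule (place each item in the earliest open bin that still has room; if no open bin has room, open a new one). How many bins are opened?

  9 → bin 1 (new)  [load 9/34]
  6 → bin 1  [load 15/34]
  8 → bin 1  [load 23/34]
  29 → bin 2 (new)  [load 29/34]
  9 → bin 1  [load 32/34]
  4 → bin 2  [load 33/34]
  5 → bin 3 (new)  [load 5/34]
  12 → bin 3  [load 17/34]
  11 → bin 3  [load 28/34]
  7 → bin 4 (new)  [load 7/34]
  5 → bin 3  [load 33/34]
4 bins opened.

4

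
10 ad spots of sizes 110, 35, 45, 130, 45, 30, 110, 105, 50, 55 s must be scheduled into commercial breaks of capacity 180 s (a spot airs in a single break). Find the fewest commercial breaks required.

5

Total = 130 + 110 + 110 + 105 + 55 + 50 + 45 + 45 + 35 + 30 = 715 s.
Lower bound: ⌈715/180⌉ = 4 commercial breaks.
A packing using 5 commercial breaks:
  break 1: 130 + 50 = 180
  break 2: 110 + 55 = 165
  break 3: 110 + 45 = 155
  break 4: 105 + 45 + 30 = 180
  break 5: 35 = 35
No arrangement into 4 commercial breaks stays within capacity, so 5 is optimal.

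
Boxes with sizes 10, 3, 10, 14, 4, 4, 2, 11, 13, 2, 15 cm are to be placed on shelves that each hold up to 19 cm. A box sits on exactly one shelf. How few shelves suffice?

6

Total = 15 + 14 + 13 + 11 + 10 + 10 + 4 + 4 + 3 + 2 + 2 = 88 cm.
Lower bound: ⌈88/19⌉ = 5 shelves.
Also, 6 boxes each exceed 19/2 cm, and no two of those can share a shelf, so at least 6 shelves are needed.
A packing using 6 shelves:
  shelf 1: 15 + 4 = 19
  shelf 2: 14 + 4 = 18
  shelf 3: 13 + 3 + 2 = 18
  shelf 4: 11 + 2 = 13
  shelf 5: 10 = 10
  shelf 6: 10 = 10
This matches the lower bound, so 6 is optimal.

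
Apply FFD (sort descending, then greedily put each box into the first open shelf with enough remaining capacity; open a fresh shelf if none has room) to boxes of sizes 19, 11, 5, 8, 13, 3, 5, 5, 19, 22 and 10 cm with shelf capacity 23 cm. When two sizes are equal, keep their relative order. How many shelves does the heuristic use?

6

Sorted descending: 22, 19, 19, 13, 11, 10, 8, 5, 5, 5, 3.
  22 → shelf 1 (new)  [load 22/23]
  19 → shelf 2 (new)  [load 19/23]
  19 → shelf 3 (new)  [load 19/23]
  13 → shelf 4 (new)  [load 13/23]
  11 → shelf 5 (new)  [load 11/23]
  10 → shelf 4  [load 23/23]
  8 → shelf 5  [load 19/23]
  5 → shelf 6 (new)  [load 5/23]
  5 → shelf 6  [load 10/23]
  5 → shelf 6  [load 15/23]
  3 → shelf 2  [load 22/23]
6 shelves opened.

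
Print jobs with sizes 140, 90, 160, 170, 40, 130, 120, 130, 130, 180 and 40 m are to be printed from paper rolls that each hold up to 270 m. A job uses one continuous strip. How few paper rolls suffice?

Total = 180 + 170 + 160 + 140 + 130 + 130 + 130 + 120 + 90 + 40 + 40 = 1330 m.
Lower bound: ⌈1330/270⌉ = 5 paper rolls.
A packing using 6 paper rolls:
  roll 1: 180 + 90 = 270
  roll 2: 170 + 40 + 40 = 250
  roll 3: 160 = 160
  roll 4: 140 + 130 = 270
  roll 5: 130 + 130 = 260
  roll 6: 120 = 120
No arrangement into 5 paper rolls stays within capacity, so 6 is optimal.

6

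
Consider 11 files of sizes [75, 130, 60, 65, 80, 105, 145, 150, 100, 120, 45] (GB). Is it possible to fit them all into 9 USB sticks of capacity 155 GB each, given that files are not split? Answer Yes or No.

A valid assignment using 8 USB sticks:
  USB stick 1: 150 = 150
  USB stick 2: 145 = 145
  USB stick 3: 130 = 130
  USB stick 4: 120 = 120
  USB stick 5: 105 + 45 = 150
  USB stick 6: 100 = 100
  USB stick 7: 80 + 75 = 155
  USB stick 8: 65 + 60 = 125
That uses only 8 ≤ 9, so 9 USB sticks are enough.

Yes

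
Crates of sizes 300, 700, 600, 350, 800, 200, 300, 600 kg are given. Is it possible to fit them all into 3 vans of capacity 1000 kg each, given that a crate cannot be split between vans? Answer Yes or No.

Total = 3850 kg; ⌈3850/1000⌉ = 4.
At least 4 vans are required, but only 3 are allowed.

No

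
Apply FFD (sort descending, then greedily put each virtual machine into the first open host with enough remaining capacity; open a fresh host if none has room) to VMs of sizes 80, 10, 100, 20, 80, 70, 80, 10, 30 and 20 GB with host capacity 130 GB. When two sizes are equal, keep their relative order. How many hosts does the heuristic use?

Sorted descending: 100, 80, 80, 80, 70, 30, 20, 20, 10, 10.
  100 → host 1 (new)  [load 100/130]
  80 → host 2 (new)  [load 80/130]
  80 → host 3 (new)  [load 80/130]
  80 → host 4 (new)  [load 80/130]
  70 → host 5 (new)  [load 70/130]
  30 → host 1  [load 130/130]
  20 → host 2  [load 100/130]
  20 → host 2  [load 120/130]
  10 → host 2  [load 130/130]
  10 → host 3  [load 90/130]
5 hosts opened.

5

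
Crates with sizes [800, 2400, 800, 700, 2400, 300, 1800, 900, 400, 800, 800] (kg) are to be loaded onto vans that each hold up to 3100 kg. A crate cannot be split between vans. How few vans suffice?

5

Total = 2400 + 2400 + 1800 + 900 + 800 + 800 + 800 + 800 + 700 + 400 + 300 = 12100 kg.
Lower bound: ⌈12100/3100⌉ = 4 vans.
A packing using 5 vans:
  van 1: 2400 + 700 = 3100
  van 2: 2400 + 400 + 300 = 3100
  van 3: 1800 + 900 = 2700
  van 4: 800 + 800 + 800 = 2400
  van 5: 800 = 800
No arrangement into 4 vans stays within capacity, so 5 is optimal.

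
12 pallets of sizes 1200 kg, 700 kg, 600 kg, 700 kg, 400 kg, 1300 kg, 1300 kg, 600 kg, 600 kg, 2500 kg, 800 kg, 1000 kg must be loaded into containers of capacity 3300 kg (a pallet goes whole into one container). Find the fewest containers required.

4

Total = 2500 + 1300 + 1300 + 1200 + 1000 + 800 + 700 + 700 + 600 + 600 + 600 + 400 = 11700 kg.
Lower bound: ⌈11700/3300⌉ = 4 containers.
A packing using 4 containers:
  container 1: 2500 + 800 = 3300
  container 2: 1300 + 1300 + 700 = 3300
  container 3: 1200 + 1000 + 700 + 400 = 3300
  container 4: 600 + 600 + 600 = 1800
This matches the lower bound, so 4 is optimal.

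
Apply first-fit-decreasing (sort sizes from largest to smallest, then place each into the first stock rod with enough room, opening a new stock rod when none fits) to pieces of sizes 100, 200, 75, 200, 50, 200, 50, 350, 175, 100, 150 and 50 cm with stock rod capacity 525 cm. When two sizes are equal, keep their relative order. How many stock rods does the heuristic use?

Sorted descending: 350, 200, 200, 200, 175, 150, 100, 100, 75, 50, 50, 50.
  350 → stock rod 1 (new)  [load 350/525]
  200 → stock rod 2 (new)  [load 200/525]
  200 → stock rod 2  [load 400/525]
  200 → stock rod 3 (new)  [load 200/525]
  175 → stock rod 1  [load 525/525]
  150 → stock rod 3  [load 350/525]
  100 → stock rod 2  [load 500/525]
  100 → stock rod 3  [load 450/525]
  75 → stock rod 3  [load 525/525]
  50 → stock rod 4 (new)  [load 50/525]
  50 → stock rod 4  [load 100/525]
  50 → stock rod 4  [load 150/525]
4 stock rods opened.

4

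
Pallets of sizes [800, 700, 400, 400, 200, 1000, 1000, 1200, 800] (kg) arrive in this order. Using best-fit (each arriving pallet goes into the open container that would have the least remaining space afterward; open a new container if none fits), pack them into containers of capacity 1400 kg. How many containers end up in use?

  800 → container 1 (new)  [load 800/1400]
  700 → container 2 (new)  [load 700/1400]
  400 → container 1  [load 1200/1400]
  400 → container 2  [load 1100/1400]
  200 → container 1  [load 1400/1400]
  1000 → container 3 (new)  [load 1000/1400]
  1000 → container 4 (new)  [load 1000/1400]
  1200 → container 5 (new)  [load 1200/1400]
  800 → container 6 (new)  [load 800/1400]
6 containers opened.

6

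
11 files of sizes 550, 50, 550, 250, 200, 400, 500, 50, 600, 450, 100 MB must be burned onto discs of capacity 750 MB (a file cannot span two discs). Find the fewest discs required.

6

Total = 600 + 550 + 550 + 500 + 450 + 400 + 250 + 200 + 100 + 50 + 50 = 3700 MB.
Lower bound: ⌈3700/750⌉ = 5 discs.
Also, 6 files each exceed 375 MB, and no two of those can share a disc, so at least 6 discs are needed.
A packing using 6 discs:
  disc 1: 600 + 100 + 50 = 750
  disc 2: 550 + 200 = 750
  disc 3: 550 + 50 = 600
  disc 4: 500 + 250 = 750
  disc 5: 450 = 450
  disc 6: 400 = 400
This matches the lower bound, so 6 is optimal.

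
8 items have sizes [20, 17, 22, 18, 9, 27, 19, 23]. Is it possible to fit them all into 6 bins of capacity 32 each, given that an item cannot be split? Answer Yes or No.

Total = 155; ⌈155/32⌉ = 5.
7 items each exceed half the capacity and cannot share a bin, forcing at least 7 bins.
At least 7 bins are required, but only 6 are allowed.

No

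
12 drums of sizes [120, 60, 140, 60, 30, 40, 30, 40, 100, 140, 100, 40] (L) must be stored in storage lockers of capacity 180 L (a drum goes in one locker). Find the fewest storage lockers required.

Total = 140 + 140 + 120 + 100 + 100 + 60 + 60 + 40 + 40 + 40 + 30 + 30 = 900 L.
Lower bound: ⌈900/180⌉ = 5 storage lockers.
A packing using 6 storage lockers:
  locker 1: 140 + 40 = 180
  locker 2: 140 + 40 = 180
  locker 3: 120 + 60 = 180
  locker 4: 100 + 60 = 160
  locker 5: 100 + 40 + 30 = 170
  locker 6: 30 = 30
No arrangement into 5 storage lockers stays within capacity, so 6 is optimal.

6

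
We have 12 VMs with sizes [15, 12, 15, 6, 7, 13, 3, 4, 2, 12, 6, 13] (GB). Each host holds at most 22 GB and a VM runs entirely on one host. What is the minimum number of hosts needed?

6

Total = 15 + 15 + 13 + 13 + 12 + 12 + 7 + 6 + 6 + 4 + 3 + 2 = 108 GB.
Lower bound: ⌈108/22⌉ = 5 hosts.
Also, 6 VMs each exceed 11 GB, and no two of those can share a host, so at least 6 hosts are needed.
A packing using 6 hosts:
  host 1: 15 + 7 = 22
  host 2: 15 + 6 = 21
  host 3: 13 + 6 + 3 = 22
  host 4: 13 + 4 + 2 = 19
  host 5: 12 = 12
  host 6: 12 = 12
This matches the lower bound, so 6 is optimal.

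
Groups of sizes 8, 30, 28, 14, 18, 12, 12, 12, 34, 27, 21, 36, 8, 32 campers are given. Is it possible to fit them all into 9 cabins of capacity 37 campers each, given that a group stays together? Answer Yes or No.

A valid assignment using 9 cabins:
  cabin 1: 36 = 36
  cabin 2: 34 = 34
  cabin 3: 32 = 32
  cabin 4: 30 = 30
  cabin 5: 28 + 8 = 36
  cabin 6: 27 + 8 = 35
  cabin 7: 21 + 14 = 35
  cabin 8: 18 + 12 = 30
  cabin 9: 12 + 12 = 24
Every load is within 37 campers, so 9 cabins suffice.

Yes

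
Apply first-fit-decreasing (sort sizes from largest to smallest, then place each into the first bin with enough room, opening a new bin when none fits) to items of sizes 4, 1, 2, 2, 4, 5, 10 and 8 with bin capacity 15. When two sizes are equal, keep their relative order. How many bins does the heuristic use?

Sorted descending: 10, 8, 5, 4, 4, 2, 2, 1.
  10 → bin 1 (new)  [load 10/15]
  8 → bin 2 (new)  [load 8/15]
  5 → bin 1  [load 15/15]
  4 → bin 2  [load 12/15]
  4 → bin 3 (new)  [load 4/15]
  2 → bin 2  [load 14/15]
  2 → bin 3  [load 6/15]
  1 → bin 2  [load 15/15]
3 bins opened.

3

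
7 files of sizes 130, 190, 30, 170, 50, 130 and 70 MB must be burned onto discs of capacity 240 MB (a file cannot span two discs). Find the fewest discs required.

4

Total = 190 + 170 + 130 + 130 + 70 + 50 + 30 = 770 MB.
Lower bound: ⌈770/240⌉ = 4 discs.
A packing using 4 discs:
  disc 1: 190 + 50 = 240
  disc 2: 170 + 70 = 240
  disc 3: 130 + 30 = 160
  disc 4: 130 = 130
This matches the lower bound, so 4 is optimal.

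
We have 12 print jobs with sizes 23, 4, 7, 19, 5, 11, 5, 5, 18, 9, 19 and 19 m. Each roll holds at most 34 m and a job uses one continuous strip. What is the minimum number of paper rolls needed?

Total = 23 + 19 + 19 + 19 + 18 + 11 + 9 + 7 + 5 + 5 + 5 + 4 = 144 m.
Lower bound: ⌈144/34⌉ = 5 paper rolls.
A packing using 5 paper rolls:
  roll 1: 23 + 11 = 34
  roll 2: 19 + 9 + 5 = 33
  roll 3: 19 + 7 + 5 = 31
  roll 4: 19 + 5 + 4 = 28
  roll 5: 18 = 18
This matches the lower bound, so 5 is optimal.

5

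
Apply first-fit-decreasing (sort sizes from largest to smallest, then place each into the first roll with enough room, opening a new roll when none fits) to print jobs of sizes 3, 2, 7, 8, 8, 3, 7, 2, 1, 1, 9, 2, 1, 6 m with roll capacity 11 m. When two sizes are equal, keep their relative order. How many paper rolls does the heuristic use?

6

Sorted descending: 9, 8, 8, 7, 7, 6, 3, 3, 2, 2, 2, 1, 1, 1.
  9 → roll 1 (new)  [load 9/11]
  8 → roll 2 (new)  [load 8/11]
  8 → roll 3 (new)  [load 8/11]
  7 → roll 4 (new)  [load 7/11]
  7 → roll 5 (new)  [load 7/11]
  6 → roll 6 (new)  [load 6/11]
  3 → roll 2  [load 11/11]
  3 → roll 3  [load 11/11]
  2 → roll 1  [load 11/11]
  2 → roll 4  [load 9/11]
  2 → roll 4  [load 11/11]
  1 → roll 5  [load 8/11]
  1 → roll 5  [load 9/11]
  1 → roll 5  [load 10/11]
6 paper rolls opened.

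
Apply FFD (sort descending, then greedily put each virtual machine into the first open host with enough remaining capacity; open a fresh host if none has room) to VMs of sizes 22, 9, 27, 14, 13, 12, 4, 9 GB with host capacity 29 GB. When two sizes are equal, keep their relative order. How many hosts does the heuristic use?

Sorted descending: 27, 22, 14, 13, 12, 9, 9, 4.
  27 → host 1 (new)  [load 27/29]
  22 → host 2 (new)  [load 22/29]
  14 → host 3 (new)  [load 14/29]
  13 → host 3  [load 27/29]
  12 → host 4 (new)  [load 12/29]
  9 → host 4  [load 21/29]
  9 → host 5 (new)  [load 9/29]
  4 → host 2  [load 26/29]
5 hosts opened.

5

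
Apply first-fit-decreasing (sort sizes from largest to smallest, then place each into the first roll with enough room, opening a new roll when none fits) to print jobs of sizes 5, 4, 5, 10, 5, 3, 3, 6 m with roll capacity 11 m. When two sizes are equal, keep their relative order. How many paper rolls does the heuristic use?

4

Sorted descending: 10, 6, 5, 5, 5, 4, 3, 3.
  10 → roll 1 (new)  [load 10/11]
  6 → roll 2 (new)  [load 6/11]
  5 → roll 2  [load 11/11]
  5 → roll 3 (new)  [load 5/11]
  5 → roll 3  [load 10/11]
  4 → roll 4 (new)  [load 4/11]
  3 → roll 4  [load 7/11]
  3 → roll 4  [load 10/11]
4 paper rolls opened.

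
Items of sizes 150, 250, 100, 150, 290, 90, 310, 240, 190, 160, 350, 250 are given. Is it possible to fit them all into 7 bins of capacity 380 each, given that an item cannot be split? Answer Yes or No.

No

Total = 2530; ⌈2530/380⌉ = 7.
The bound of 7 does not rule out 7, but exhaustive search shows no assignment into 7 bins of capacity 380 exists — the minimum is 8.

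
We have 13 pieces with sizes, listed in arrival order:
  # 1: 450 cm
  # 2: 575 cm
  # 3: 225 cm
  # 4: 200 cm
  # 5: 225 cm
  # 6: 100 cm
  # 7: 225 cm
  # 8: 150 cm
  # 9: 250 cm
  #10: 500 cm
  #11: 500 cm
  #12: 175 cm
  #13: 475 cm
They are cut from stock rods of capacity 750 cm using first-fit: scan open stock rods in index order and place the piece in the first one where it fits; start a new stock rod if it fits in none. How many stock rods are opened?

7

  450 → stock rod 1 (new)  [load 450/750]
  575 → stock rod 2 (new)  [load 575/750]
  225 → stock rod 1  [load 675/750]
  200 → stock rod 3 (new)  [load 200/750]
  225 → stock rod 3  [load 425/750]
  100 → stock rod 2  [load 675/750]
  225 → stock rod 3  [load 650/750]
  150 → stock rod 4 (new)  [load 150/750]
  250 → stock rod 4  [load 400/750]
  500 → stock rod 5 (new)  [load 500/750]
  500 → stock rod 6 (new)  [load 500/750]
  175 → stock rod 4  [load 575/750]
  475 → stock rod 7 (new)  [load 475/750]
7 stock rods opened.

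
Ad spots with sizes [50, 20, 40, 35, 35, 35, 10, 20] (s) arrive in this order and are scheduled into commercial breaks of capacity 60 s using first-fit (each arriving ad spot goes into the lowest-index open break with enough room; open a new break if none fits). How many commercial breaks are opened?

5

  50 → break 1 (new)  [load 50/60]
  20 → break 2 (new)  [load 20/60]
  40 → break 2  [load 60/60]
  35 → break 3 (new)  [load 35/60]
  35 → break 4 (new)  [load 35/60]
  35 → break 5 (new)  [load 35/60]
  10 → break 1  [load 60/60]
  20 → break 3  [load 55/60]
5 commercial breaks opened.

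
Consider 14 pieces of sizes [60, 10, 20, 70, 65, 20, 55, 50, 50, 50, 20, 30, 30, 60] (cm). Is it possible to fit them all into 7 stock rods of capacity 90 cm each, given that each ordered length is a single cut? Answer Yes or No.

No

Total = 590 cm; ⌈590/90⌉ = 7.
8 pieces each exceed half the capacity and cannot share a stock rod, forcing at least 8 stock rods.
At least 8 stock rods are required, but only 7 are allowed.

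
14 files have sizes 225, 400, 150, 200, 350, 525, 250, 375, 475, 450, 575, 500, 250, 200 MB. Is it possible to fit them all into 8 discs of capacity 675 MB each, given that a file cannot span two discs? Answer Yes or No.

Yes

A valid assignment using 8 discs:
  disc 1: 575 = 575
  disc 2: 525 + 150 = 675
  disc 3: 500 = 500
  disc 4: 475 + 200 = 675
  disc 5: 450 + 225 = 675
  disc 6: 400 + 250 = 650
  disc 7: 375 + 250 = 625
  disc 8: 350 + 200 = 550
Every load is within 675 MB, so 8 discs suffice.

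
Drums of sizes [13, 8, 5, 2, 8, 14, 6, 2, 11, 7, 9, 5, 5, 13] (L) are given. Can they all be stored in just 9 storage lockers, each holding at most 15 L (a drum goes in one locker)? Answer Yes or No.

Yes

A valid assignment using 8 storage lockers:
  locker 1: 14 = 14
  locker 2: 13 + 2 = 15
  locker 3: 13 + 2 = 15
  locker 4: 11 = 11
  locker 5: 9 + 6 = 15
  locker 6: 8 + 7 = 15
  locker 7: 8 + 5 = 13
  locker 8: 5 + 5 = 10
That uses only 8 ≤ 9, so 9 storage lockers are enough.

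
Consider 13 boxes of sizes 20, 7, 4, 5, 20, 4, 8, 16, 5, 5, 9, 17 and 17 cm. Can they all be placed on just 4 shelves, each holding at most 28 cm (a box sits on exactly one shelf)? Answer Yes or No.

Total = 137 cm; ⌈137/28⌉ = 5.
At least 5 shelves are required, but only 4 are allowed.

No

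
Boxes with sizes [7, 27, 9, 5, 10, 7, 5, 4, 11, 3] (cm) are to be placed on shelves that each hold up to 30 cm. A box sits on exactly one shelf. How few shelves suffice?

3

Total = 27 + 11 + 10 + 9 + 7 + 7 + 5 + 5 + 4 + 3 = 88 cm.
Lower bound: ⌈88/30⌉ = 3 shelves.
A packing using 3 shelves:
  shelf 1: 27 + 3 = 30
  shelf 2: 11 + 10 + 9 = 30
  shelf 3: 7 + 7 + 5 + 5 + 4 = 28
This matches the lower bound, so 3 is optimal.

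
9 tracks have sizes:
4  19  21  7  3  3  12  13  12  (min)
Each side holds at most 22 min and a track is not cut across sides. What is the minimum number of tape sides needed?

Total = 21 + 19 + 13 + 12 + 12 + 7 + 4 + 3 + 3 = 94 min.
Lower bound: ⌈94/22⌉ = 5 tape sides.
A packing using 5 tape sides:
  side 1: 21 = 21
  side 2: 19 + 3 = 22
  side 3: 13 + 7 = 20
  side 4: 12 + 4 + 3 = 19
  side 5: 12 = 12
This matches the lower bound, so 5 is optimal.

5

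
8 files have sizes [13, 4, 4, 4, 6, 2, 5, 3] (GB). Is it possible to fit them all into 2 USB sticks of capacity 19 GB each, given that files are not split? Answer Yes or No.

Total = 41 GB; ⌈41/19⌉ = 3.
At least 3 USB sticks are required, but only 2 are allowed.

No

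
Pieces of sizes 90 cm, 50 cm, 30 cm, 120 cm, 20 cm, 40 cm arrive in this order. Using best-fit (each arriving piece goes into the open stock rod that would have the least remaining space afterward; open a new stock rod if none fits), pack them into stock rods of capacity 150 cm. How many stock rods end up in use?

  90 → stock rod 1 (new)  [load 90/150]
  50 → stock rod 1  [load 140/150]
  30 → stock rod 2 (new)  [load 30/150]
  120 → stock rod 2  [load 150/150]
  20 → stock rod 3 (new)  [load 20/150]
  40 → stock rod 3  [load 60/150]
3 stock rods opened.

3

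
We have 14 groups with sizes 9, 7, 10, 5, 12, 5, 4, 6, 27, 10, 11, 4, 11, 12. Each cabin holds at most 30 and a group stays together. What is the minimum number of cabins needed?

5

Total = 27 + 12 + 12 + 11 + 11 + 10 + 10 + 9 + 7 + 6 + 5 + 5 + 4 + 4 = 133.
Lower bound: ⌈133/30⌉ = 5 cabins.
A packing using 5 cabins:
  cabin 1: 27 = 27
  cabin 2: 12 + 12 + 6 = 30
  cabin 3: 11 + 11 + 7 = 29
  cabin 4: 10 + 10 + 9 = 29
  cabin 5: 5 + 5 + 4 + 4 = 18
This matches the lower bound, so 5 is optimal.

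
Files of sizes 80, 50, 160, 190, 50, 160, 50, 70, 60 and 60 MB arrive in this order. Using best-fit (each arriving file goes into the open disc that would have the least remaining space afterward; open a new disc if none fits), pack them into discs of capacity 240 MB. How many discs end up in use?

  80 → disc 1 (new)  [load 80/240]
  50 → disc 1  [load 130/240]
  160 → disc 2 (new)  [load 160/240]
  190 → disc 3 (new)  [load 190/240]
  50 → disc 3  [load 240/240]
  160 → disc 4 (new)  [load 160/240]
  50 → disc 2  [load 210/240]
  70 → disc 4  [load 230/240]
  60 → disc 1  [load 190/240]
  60 → disc 5 (new)  [load 60/240]
5 discs opened.

5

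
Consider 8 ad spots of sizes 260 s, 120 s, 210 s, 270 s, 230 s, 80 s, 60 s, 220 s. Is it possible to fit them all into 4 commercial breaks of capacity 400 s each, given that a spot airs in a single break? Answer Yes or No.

Total = 1450 s; ⌈1450/400⌉ = 4.
5 ad spots each exceed half the capacity and cannot share a break, forcing at least 5 commercial breaks.
At least 5 commercial breaks are required, but only 4 are allowed.

No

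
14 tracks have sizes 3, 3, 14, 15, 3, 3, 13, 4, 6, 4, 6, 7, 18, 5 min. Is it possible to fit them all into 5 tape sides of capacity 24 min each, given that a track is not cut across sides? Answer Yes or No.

A valid assignment using 5 tape sides:
  side 1: 18 + 6 = 24
  side 2: 15 + 7 = 22
  side 3: 14 + 6 + 4 = 24
  side 4: 13 + 5 + 4 = 22
  side 5: 3 + 3 + 3 + 3 = 12
Every load is within 24 min, so 5 tape sides suffice.

Yes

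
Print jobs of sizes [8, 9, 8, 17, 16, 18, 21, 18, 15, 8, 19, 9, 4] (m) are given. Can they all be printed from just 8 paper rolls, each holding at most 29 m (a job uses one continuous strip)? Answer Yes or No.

A valid assignment using 7 paper rolls:
  roll 1: 21 + 8 = 29
  roll 2: 19 + 9 = 28
  roll 3: 18 + 9 = 27
  roll 4: 18 + 8 = 26
  roll 5: 17 + 8 + 4 = 29
  roll 6: 16 = 16
  roll 7: 15 = 15
That uses only 7 ≤ 8, so 8 paper rolls are enough.

Yes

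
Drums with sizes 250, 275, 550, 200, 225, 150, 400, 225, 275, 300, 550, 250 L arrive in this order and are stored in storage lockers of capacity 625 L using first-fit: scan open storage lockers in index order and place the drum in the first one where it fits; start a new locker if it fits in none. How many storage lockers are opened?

  250 → locker 1 (new)  [load 250/625]
  275 → locker 1  [load 525/625]
  550 → locker 2 (new)  [load 550/625]
  200 → locker 3 (new)  [load 200/625]
  225 → locker 3  [load 425/625]
  150 → locker 3  [load 575/625]
  400 → locker 4 (new)  [load 400/625]
  225 → locker 4  [load 625/625]
  275 → locker 5 (new)  [load 275/625]
  300 → locker 5  [load 575/625]
  550 → locker 6 (new)  [load 550/625]
  250 → locker 7 (new)  [load 250/625]
7 storage lockers opened.

7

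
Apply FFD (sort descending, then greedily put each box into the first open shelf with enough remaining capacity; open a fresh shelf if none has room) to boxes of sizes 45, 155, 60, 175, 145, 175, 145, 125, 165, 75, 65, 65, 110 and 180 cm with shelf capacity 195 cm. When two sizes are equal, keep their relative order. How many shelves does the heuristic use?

Sorted descending: 180, 175, 175, 165, 155, 145, 145, 125, 110, 75, 65, 65, 60, 45.
  180 → shelf 1 (new)  [load 180/195]
  175 → shelf 2 (new)  [load 175/195]
  175 → shelf 3 (new)  [load 175/195]
  165 → shelf 4 (new)  [load 165/195]
  155 → shelf 5 (new)  [load 155/195]
  145 → shelf 6 (new)  [load 145/195]
  145 → shelf 7 (new)  [load 145/195]
  125 → shelf 8 (new)  [load 125/195]
  110 → shelf 9 (new)  [load 110/195]
  75 → shelf 9  [load 185/195]
  65 → shelf 8  [load 190/195]
  65 → shelf 10 (new)  [load 65/195]
  60 → shelf 10  [load 125/195]
  45 → shelf 6  [load 190/195]
10 shelves opened.

10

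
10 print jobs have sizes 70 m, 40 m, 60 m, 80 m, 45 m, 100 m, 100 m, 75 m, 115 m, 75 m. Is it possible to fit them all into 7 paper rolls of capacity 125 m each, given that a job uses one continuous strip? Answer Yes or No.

No

Total = 760 m; ⌈760/125⌉ = 7.
The bound of 7 does not rule out 7, but exhaustive search shows no assignment into 7 paper rolls of capacity 125 m exists — the minimum is 8.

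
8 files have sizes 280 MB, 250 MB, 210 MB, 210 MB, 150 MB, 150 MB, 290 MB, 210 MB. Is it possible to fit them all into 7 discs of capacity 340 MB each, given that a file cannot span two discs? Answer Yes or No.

A valid assignment using 7 discs:
  disc 1: 290 = 290
  disc 2: 280 = 280
  disc 3: 250 = 250
  disc 4: 210 = 210
  disc 5: 210 = 210
  disc 6: 210 = 210
  disc 7: 150 + 150 = 300
Every load is within 340 MB, so 7 discs suffice.

Yes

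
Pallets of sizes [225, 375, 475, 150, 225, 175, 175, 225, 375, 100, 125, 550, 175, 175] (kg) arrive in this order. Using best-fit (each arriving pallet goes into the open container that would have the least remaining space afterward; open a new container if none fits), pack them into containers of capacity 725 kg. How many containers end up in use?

6

  225 → container 1 (new)  [load 225/725]
  375 → container 1  [load 600/725]
  475 → container 2 (new)  [load 475/725]
  150 → container 2  [load 625/725]
  225 → container 3 (new)  [load 225/725]
  175 → container 3  [load 400/725]
  175 → container 3  [load 575/725]
  225 → container 4 (new)  [load 225/725]
  375 → container 4  [load 600/725]
  100 → container 2  [load 725/725]
  125 → container 1  [load 725/725]
  550 → container 5 (new)  [load 550/725]
  175 → container 5  [load 725/725]
  175 → container 6 (new)  [load 175/725]
6 containers opened.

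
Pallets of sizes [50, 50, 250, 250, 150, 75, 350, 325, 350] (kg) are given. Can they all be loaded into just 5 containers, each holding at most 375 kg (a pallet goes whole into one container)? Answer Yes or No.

No

Total = 1850 kg; ⌈1850/375⌉ = 5.
The bound of 5 does not rule out 5, but exhaustive search shows no assignment into 5 containers of capacity 375 kg exists — the minimum is 6.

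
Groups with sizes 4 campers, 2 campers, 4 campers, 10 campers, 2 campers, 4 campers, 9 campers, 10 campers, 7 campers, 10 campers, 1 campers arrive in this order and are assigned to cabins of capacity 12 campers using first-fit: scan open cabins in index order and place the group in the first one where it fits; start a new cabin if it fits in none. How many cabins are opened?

6

  4 → cabin 1 (new)  [load 4/12]
  2 → cabin 1  [load 6/12]
  4 → cabin 1  [load 10/12]
  10 → cabin 2 (new)  [load 10/12]
  2 → cabin 1  [load 12/12]
  4 → cabin 3 (new)  [load 4/12]
  9 → cabin 4 (new)  [load 9/12]
  10 → cabin 5 (new)  [load 10/12]
  7 → cabin 3  [load 11/12]
  10 → cabin 6 (new)  [load 10/12]
  1 → cabin 2  [load 11/12]
6 cabins opened.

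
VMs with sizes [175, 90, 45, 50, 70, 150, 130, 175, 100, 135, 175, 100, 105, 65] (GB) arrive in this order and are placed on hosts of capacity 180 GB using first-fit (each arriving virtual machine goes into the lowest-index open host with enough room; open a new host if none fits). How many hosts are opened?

11

  175 → host 1 (new)  [load 175/180]
  90 → host 2 (new)  [load 90/180]
  45 → host 2  [load 135/180]
  50 → host 3 (new)  [load 50/180]
  70 → host 3  [load 120/180]
  150 → host 4 (new)  [load 150/180]
  130 → host 5 (new)  [load 130/180]
  175 → host 6 (new)  [load 175/180]
  100 → host 7 (new)  [load 100/180]
  135 → host 8 (new)  [load 135/180]
  175 → host 9 (new)  [load 175/180]
  100 → host 10 (new)  [load 100/180]
  105 → host 11 (new)  [load 105/180]
  65 → host 7  [load 165/180]
11 hosts opened.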